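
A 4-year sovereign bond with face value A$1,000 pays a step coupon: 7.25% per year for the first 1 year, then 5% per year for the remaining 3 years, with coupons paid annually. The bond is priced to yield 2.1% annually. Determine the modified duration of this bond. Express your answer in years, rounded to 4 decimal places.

Periodic yield y = 0.021. First find Macaulay duration:
  t   CF        PV=CF/(1+0.021)^t    t·PV
  1        72.50        71.0088        71.0088
  2        50.00        47.9643        95.9287
  3        50.00        46.9778       140.9334
  4     1,050.00       966.2429     3,864.9717
  Σ                  1,132.1939     4,172.8427
P = 1,132.1939; Macaulay duration = 4,172.8427 / 1,132.1939 = 3.68563 years.
Modified duration = D_Mac / (1 + y) = 3.68563 / 1.021 = 3.60982 years.

3.6098 years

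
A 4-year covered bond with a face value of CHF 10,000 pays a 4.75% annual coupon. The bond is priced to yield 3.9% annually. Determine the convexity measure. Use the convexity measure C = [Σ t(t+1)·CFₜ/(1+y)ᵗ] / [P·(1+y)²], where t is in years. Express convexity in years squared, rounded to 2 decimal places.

16.93

With y = 0.039:
  t   CF        PV=CF/(1+0.039)^t    t·PV        t(t+1)·PV
  1       475.00       457.1704       457.1704         914.3407
  2       475.00       440.0100       880.0199       2,640.0598
  3       475.00       423.4937     1,270.4811       5,081.9246
  4    10,475.00     8,988.5956    35,954.3824     179,771.9118
  Σ                 10,309.2696    38,562.0538     188,408.2369
P = 10,309.2696.
Convexity = Σ t(t+1)·PV / [P·(1+y)²] = 188,408.2369 / (10,309.2696 × 1.079521) = 16.92937.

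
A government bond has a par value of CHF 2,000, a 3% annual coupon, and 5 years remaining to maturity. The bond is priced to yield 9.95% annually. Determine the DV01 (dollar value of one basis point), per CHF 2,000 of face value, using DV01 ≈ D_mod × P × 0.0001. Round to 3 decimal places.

Periodic yield y = 0.0995.
  t   CF        PV=CF/(1+0.0995)^t    t·PV
  1        60.00        54.5703        54.5703
  2        60.00        49.6319        99.2638
  3        60.00        45.1404       135.4212
  4        60.00        41.0554       164.2216
  5     2,060.00     1,282.0089     6,410.0447
  Σ                  1,472.4069     6,863.5216
P = 1,472.4069; D_Mac = 4.66143 yrs; D_mod = 4.23959 yrs.
DV01 ≈ 4.23959 × 1,472.4069 × 0.0001 = 0.624240.

CHF 0.624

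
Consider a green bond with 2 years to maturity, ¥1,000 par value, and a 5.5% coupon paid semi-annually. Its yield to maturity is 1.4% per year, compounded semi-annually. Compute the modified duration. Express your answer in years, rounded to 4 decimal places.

1.9112 years

Periodic yield y = 0.007. First find Macaulay duration:
  t   CF        PV=CF/(1+0.007)^t    t·PV
  1        27.50        27.3088        27.3088
  2        27.50        27.1190        54.2380
  3        27.50        26.9305        80.7915
  4     1,027.50       999.2265     3,996.9060
  Σ                  1,080.5848     4,159.2444
P = 1,080.5848; Macaulay duration = 4,159.2444 / 1,080.5848 = 3.84907 half-year periods = 1.92453 years.
Modified duration = D_Mac / (1 + y) = 1.92453 / 1.007 = 1.91116 years.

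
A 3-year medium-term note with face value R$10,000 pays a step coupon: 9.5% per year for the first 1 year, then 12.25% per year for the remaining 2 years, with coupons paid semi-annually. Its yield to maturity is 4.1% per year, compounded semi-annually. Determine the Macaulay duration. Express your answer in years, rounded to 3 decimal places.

2.685 years

Periodic yield y = 0.0205. Discount each cash flow and weight by its period:
  t   CF        PV=CF/(1+0.0205)^t    t·PV
  1       475.00       465.4581       465.4581
  2       475.00       456.1079       912.2158
  3       612.50       576.3245     1,728.9734
  4       612.50       564.7472     2,258.9886
  5       612.50       553.4024     2,767.0121
  6    10,612.50     9,395.9273    56,375.5639
  Σ                 12,011.9674    64,508.2120
Price P = Σ PV = 12,011.9674.
Macaulay duration = Σ(t·PV) / P = 64,508.2120 / 12,011.9674 = 5.37033 half-year periods.
In years: 5.37033 / 2 = 2.68516 years.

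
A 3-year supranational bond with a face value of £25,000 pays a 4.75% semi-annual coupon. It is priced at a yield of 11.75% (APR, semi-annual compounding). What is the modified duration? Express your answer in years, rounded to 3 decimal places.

Periodic yield y = 0.05875. First find Macaulay duration:
  t   CF        PV=CF/(1+0.05875)^t    t·PV
  1       593.75       560.8028       560.8028
  2       593.75       529.6839     1,059.3678
  3       593.75       500.2918     1,500.8753
  4       593.75       472.5306     1,890.1224
  5       593.75       446.3099     2,231.5494
  6    25,593.75    18,170.7722   109,024.6331
  Σ                 20,680.3912   116,267.3508
P = 20,680.3912; Macaulay duration = 116,267.3508 / 20,680.3912 = 5.62211 half-year periods = 2.81105 years.
Modified duration = D_Mac / (1 + y) = 2.81105 / 1.05875 = 2.65507 years.

2.655 years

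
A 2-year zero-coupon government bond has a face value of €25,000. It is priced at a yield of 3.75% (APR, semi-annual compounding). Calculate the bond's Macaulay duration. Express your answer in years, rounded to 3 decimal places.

A zero-coupon bond has a single cash flow at maturity, so its Macaulay duration equals its maturity: 2 years.
(Equivalently: 4 semi-annual periods ÷ 2 = 2 years.)

2.000 years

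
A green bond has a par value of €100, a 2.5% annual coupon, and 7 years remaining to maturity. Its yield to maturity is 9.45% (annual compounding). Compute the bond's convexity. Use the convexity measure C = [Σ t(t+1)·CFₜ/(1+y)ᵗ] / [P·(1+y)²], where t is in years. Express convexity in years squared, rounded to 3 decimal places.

With y = 0.0945:
  t   CF        PV=CF/(1+0.0945)^t    t·PV        t(t+1)·PV
  1         2.50         2.2841         2.2841           4.5683
  2         2.50         2.0869         4.1739          12.5216
  3         2.50         1.9067         5.7202          22.8809
  4         2.50         1.7421         6.9685          34.8423
  5         2.50         1.5917         7.9585          47.7510
  6         2.50         1.4543         8.7256          61.0794
  7       102.50        54.4770       381.3393       3,050.7143
  Σ                     65.5430       417.1701       3,234.3578
P = 65.5430.
Convexity = Σ t(t+1)·PV / [P·(1+y)²] = 3,234.3578 / (65.5430 × 1.197930) = 41.19367.

41.194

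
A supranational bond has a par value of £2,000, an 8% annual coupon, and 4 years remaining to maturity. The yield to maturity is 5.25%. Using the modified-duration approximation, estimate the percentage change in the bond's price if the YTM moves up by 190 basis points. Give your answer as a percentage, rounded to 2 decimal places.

-6.50%

Periodic yield y = 0.0525. Modified duration first:
  t   CF        PV=CF/(1+0.0525)^t    t·PV
  1       160.00       152.0190       152.0190
  2       160.00       144.4361       288.8722
  3       160.00       137.2315       411.6944
  4     2,160.00     1,760.2134     7,040.8538
  Σ                  2,193.9000     7,893.4393
P = 2,193.9000; D_Mac = 3.59790 yrs; D_mod = 3.59790/(1+0.0525) = 3.41844 yrs.
ΔP/P ≈ -D_mod · Δy = -3.41844 × (+0.019) = -0.064950 = -6.4950%.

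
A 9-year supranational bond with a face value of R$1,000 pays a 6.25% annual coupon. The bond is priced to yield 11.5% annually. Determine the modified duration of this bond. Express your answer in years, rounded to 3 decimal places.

Periodic yield y = 0.115. First find Macaulay duration:
  t   CF        PV=CF/(1+0.115)^t    t·PV
  1        62.50        56.0538        56.0538
  2        62.50        50.2725       100.5450
  3        62.50        45.0874       135.2623
  4        62.50        40.4372       161.7486
  5        62.50        36.2665       181.3325
  6        62.50        32.5260       195.1561
  7        62.50        29.1713       204.1992
  8        62.50        26.1626       209.3009
  9     1,062.50       398.8918     3,590.0264
  Σ                    714.8691     4,833.6247
P = 714.8691; Macaulay duration = 4,833.6247 / 714.8691 = 6.76155 years.
Modified duration = D_Mac / (1 + y) = 6.76155 / 1.115 = 6.06417 years.

6.064 years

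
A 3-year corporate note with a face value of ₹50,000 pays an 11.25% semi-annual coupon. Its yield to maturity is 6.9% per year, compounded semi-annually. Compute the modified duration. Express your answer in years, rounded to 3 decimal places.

2.562 years

Periodic yield y = 0.0345. First find Macaulay duration:
  t   CF        PV=CF/(1+0.0345)^t    t·PV
  1     2,812.50     2,718.7047     2,718.7047
  2     2,812.50     2,628.0374     5,256.0748
  3     2,812.50     2,540.3938     7,621.1814
  4     2,812.50     2,455.6731     9,822.6924
  5     2,812.50     2,373.7778    11,868.8888
  6    52,812.50    43,087.7441   258,526.4643
  Σ                 55,804.3308   295,814.0064
P = 55,804.3308; Macaulay duration = 295,814.0064 / 55,804.3308 = 5.30091 half-year periods = 2.65046 years.
Modified duration = D_Mac / (1 + y) = 2.65046 / 1.0345 = 2.56207 years.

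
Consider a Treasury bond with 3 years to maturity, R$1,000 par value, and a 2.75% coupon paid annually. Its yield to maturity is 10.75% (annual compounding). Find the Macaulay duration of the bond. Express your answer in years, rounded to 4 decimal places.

Periodic yield y = 0.1075. Discount each cash flow and weight by its year:
  t   CF        PV=CF/(1+0.1075)^t    t·PV
  1        27.50        24.8307        24.8307
  2        27.50        22.4205        44.8410
  3     1,027.50       756.3984     2,269.1953
  Σ                    803.6496     2,338.8670
Price P = Σ PV = 803.6496.
Macaulay duration = Σ(t·PV) / P = 2,338.8670 / 803.6496 = 2.91031 years.

2.9103 years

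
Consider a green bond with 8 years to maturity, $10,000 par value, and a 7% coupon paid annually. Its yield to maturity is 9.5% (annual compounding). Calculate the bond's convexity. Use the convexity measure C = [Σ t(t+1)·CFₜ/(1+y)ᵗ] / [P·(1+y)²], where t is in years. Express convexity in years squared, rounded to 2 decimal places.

With y = 0.095:
  t   CF        PV=CF/(1+0.095)^t    t·PV        t(t+1)·PV
  1       700.00       639.2694       639.2694       1,278.5388
  2       700.00       583.8077     1,167.6154       3,502.8461
  3       700.00       533.1577     1,599.4731       6,397.8924
  4       700.00       486.9020     1,947.6080       9,738.0401
  5       700.00       444.6594     2,223.2968      13,339.7810
  6       700.00       406.0816     2,436.4897      17,055.4277
  7       700.00       370.8508     2,595.9555      20,767.6441
  8    10,700.00     5,176.9125    41,415.3000     372,737.6997
  Σ                  8,641.6410    54,025.0079     444,817.8699
P = 8,641.6410.
Convexity = Σ t(t+1)·PV / [P·(1+y)²] = 444,817.8699 / (8,641.6410 × 1.199025) = 42.92969.

42.93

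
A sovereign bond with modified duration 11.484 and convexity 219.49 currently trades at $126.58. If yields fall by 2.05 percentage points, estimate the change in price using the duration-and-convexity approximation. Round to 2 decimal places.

+$35.64

Duration effect: -D_mod·Δy = -11.484 × (-0.0205) = +0.235422
Convexity effect: ½·C·(Δy)² = 0.5 × 219.49 × (-0.0205)² = +0.04612033625
ΔP/P ≈ +0.235422 + 0.04612033625 = +0.28154233625
ΔP ≈ 126.58 × (+0.28154233625) = +35.637628922525.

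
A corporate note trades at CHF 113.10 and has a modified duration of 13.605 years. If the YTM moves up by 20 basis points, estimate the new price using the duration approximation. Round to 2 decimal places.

CHF 110.02

Duration approximation: ΔP/P ≈ -D_mod · Δy = -13.605 × (+0.002) = -0.027210.
New price ≈ 113.10 × (1 - 0.027210) = 110.022549.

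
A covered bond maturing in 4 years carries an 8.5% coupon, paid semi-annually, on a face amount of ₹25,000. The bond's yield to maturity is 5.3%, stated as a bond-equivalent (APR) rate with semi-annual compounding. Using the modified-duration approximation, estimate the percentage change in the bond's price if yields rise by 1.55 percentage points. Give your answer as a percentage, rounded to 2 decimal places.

Periodic yield y = 0.0265. Modified duration first:
  t   CF        PV=CF/(1+0.0265)^t    t·PV
  1     1,062.50     1,035.0706     1,035.0706
  2     1,062.50     1,008.3494     2,016.6987
  3     1,062.50       982.3179     2,946.9538
  4     1,062.50       956.9585     3,827.8342
  5     1,062.50       932.2538     4,661.2691
  6     1,062.50       908.1869     5,449.1212
  7     1,062.50       884.7412     6,193.1886
  8    26,062.50    21,141.9209   169,135.3668
  Σ                 27,849.7992   195,265.5030
P = 27,849.7992; D_Mac = 7.01138 half-year periods = 3.50569 yrs; D_mod = 3.50569/(1+0.0265) = 3.41519 yrs.
ΔP/P ≈ -D_mod · Δy = -3.41519 × (+0.0155) = -0.052935 = -5.2935%.

-5.29%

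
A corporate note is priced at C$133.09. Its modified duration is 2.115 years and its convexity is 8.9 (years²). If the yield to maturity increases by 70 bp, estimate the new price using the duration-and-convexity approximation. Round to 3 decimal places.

C$131.149

Duration effect: -D_mod·Δy = -2.115 × (+0.007) = -0.014805
Convexity effect: ½·C·(Δy)² = 0.5 × 8.9 × (0.007)² = +0.00021805
ΔP/P ≈ -0.014805 + 0.00021805 = -0.01458695
New price ≈ 133.09 × (1 - 0.01458695) = 131.1486228245.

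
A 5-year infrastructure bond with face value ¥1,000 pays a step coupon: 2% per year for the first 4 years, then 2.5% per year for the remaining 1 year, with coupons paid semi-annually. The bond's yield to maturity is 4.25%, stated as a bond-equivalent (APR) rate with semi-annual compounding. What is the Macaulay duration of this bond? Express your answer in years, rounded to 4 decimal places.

4.7681 years

Periodic yield y = 0.02125. Discount each cash flow and weight by its period:
  t   CF        PV=CF/(1+0.02125)^t    t·PV
  1        10.00         9.7919         9.7919
  2        10.00         9.5882        19.1763
  3        10.00         9.3887        28.1660
  4        10.00         9.1933        36.7732
  5        10.00         9.0020        45.0101
  6        10.00         8.8147        52.8882
  7        10.00         8.6313        60.4190
  8        10.00         8.4517        67.6135
  9        12.50        10.3448        93.1030
  10    1,012.50       820.4920     8,204.9197
  Σ                    903.6985     8,617.8610
Price P = Σ PV = 903.6985.
Macaulay duration = Σ(t·PV) / P = 8,617.8610 / 903.6985 = 9.53621 half-year periods.
In years: 9.53621 / 2 = 4.76811 years.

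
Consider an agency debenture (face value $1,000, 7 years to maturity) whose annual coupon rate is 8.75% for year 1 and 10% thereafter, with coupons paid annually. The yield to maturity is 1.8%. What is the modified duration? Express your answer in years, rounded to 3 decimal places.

5.631 years

Periodic yield y = 0.018. First find Macaulay duration:
  t   CF        PV=CF/(1+0.018)^t    t·PV
  1        87.50        85.9528        85.9528
  2       100.00        96.4949       192.9898
  3       100.00        94.7887       284.3662
  4       100.00        93.1127       372.4508
  5       100.00        91.4663       457.3315
  6       100.00        89.8490       539.0941
  7     1,100.00       970.8636     6,796.0455
  Σ                  1,522.5281     8,728.2307
P = 1,522.5281; Macaulay duration = 8,728.2307 / 1,522.5281 = 5.73272 years.
Modified duration = D_Mac / (1 + y) = 5.73272 / 1.018 = 5.63136 years.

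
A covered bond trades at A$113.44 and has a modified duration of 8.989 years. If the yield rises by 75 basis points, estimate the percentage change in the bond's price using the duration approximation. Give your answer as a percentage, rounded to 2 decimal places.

-6.74%

Duration approximation: ΔP/P ≈ -D_mod · Δy = -8.989 × (+0.0075) = -0.0674175.
As a percentage: -6.74175%.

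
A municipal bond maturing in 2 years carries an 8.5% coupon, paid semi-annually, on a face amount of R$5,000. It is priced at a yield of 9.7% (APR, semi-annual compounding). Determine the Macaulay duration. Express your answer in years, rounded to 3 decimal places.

1.880 years

Periodic yield y = 0.0485. Discount each cash flow and weight by its period:
  t   CF        PV=CF/(1+0.0485)^t    t·PV
  1       212.50       202.6705       202.6705
  2       212.50       193.2956       386.5913
  3       212.50       184.3545       553.0634
  4     5,212.50     4,312.9292    17,251.7168
  Σ                  4,893.2498    18,394.0419
Price P = Σ PV = 4,893.2498.
Macaulay duration = Σ(t·PV) / P = 18,394.0419 / 4,893.2498 = 3.75906 half-year periods.
In years: 3.75906 / 2 = 1.87953 years.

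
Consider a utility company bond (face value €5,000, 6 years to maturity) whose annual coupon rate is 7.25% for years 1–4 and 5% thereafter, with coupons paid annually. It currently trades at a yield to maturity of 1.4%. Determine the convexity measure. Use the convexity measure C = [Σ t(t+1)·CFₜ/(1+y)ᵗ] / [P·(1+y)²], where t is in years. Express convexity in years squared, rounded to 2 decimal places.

33.66

With y = 0.014:
  t   CF        PV=CF/(1+0.014)^t    t·PV        t(t+1)·PV
  1       362.50       357.4951       357.4951         714.9901
  2       362.50       352.5592       705.1185       2,115.3554
  3       362.50       347.6916     1,043.0747       4,172.2987
  4       362.50       342.8911     1,371.5643       6,857.8217
  5       250.00       233.2116     1,166.0582       6,996.3494
  6     5,250.00     4,829.8270    28,978.9619     202,852.7333
  Σ                  6,463.6756    33,622.2727     223,709.5486
P = 6,463.6756.
Convexity = Σ t(t+1)·PV / [P·(1+y)²] = 223,709.5486 / (6,463.6756 × 1.028196) = 33.66116.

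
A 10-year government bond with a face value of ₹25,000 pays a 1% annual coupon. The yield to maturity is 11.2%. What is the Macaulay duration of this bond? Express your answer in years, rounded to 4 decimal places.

Periodic yield y = 0.112. Discount each cash flow and weight by its year:
  t   CF        PV=CF/(1+0.112)^t    t·PV
  1       250.00       224.8201       224.8201
  2       250.00       202.1764       404.3528
  3       250.00       181.8133       545.4399
  4       250.00       163.5012       654.0047
  5       250.00       147.0334       735.1671
  6       250.00       132.2243       793.3458
  7       250.00       118.9067       832.3472
  8       250.00       106.9305       855.4442
  9       250.00        96.1605       865.4449
  10   25,250.00     8,734.0065    87,340.0648
  Σ                 10,107.5730    93,250.4316
Price P = Σ PV = 10,107.5730.
Macaulay duration = Σ(t·PV) / P = 93,250.4316 / 10,107.5730 = 9.22580 years.

9.2258 years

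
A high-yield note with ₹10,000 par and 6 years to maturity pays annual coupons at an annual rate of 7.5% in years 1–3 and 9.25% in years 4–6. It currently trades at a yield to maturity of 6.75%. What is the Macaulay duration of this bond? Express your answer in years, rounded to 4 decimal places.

Periodic yield y = 0.0675. Discount each cash flow and weight by its year:
  t   CF        PV=CF/(1+0.0675)^t    t·PV
  1       750.00       702.5761       702.5761
  2       750.00       658.1509     1,316.3018
  3       750.00       616.5348     1,849.6045
  4       925.00       712.3119     2,849.2476
  5       925.00       667.2711     3,336.3555
  6    10,925.00     7,382.6817    44,296.0901
  Σ                 10,739.5265    54,350.1756
Price P = Σ PV = 10,739.5265.
Macaulay duration = Σ(t·PV) / P = 54,350.1756 / 10,739.5265 = 5.06076 years.

5.0608 years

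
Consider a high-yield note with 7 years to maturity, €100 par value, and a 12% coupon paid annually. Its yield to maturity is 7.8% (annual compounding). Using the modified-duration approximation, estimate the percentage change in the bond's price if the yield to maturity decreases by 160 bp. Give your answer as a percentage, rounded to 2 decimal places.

+7.87%

Periodic yield y = 0.078. Modified duration first:
  t   CF        PV=CF/(1+0.078)^t    t·PV
  1        12.00        11.1317        11.1317
  2        12.00        10.3263        20.6526
  3        12.00         9.5791        28.7373
  4        12.00         8.8860        35.5440
  5        12.00         8.2430        41.2152
  6        12.00         7.6466        45.8796
  7       112.00        66.2044       463.4306
  Σ                    122.0171       646.5911
P = 122.0171; D_Mac = 5.29918 yrs; D_mod = 5.29918/(1+0.078) = 4.91575 yrs.
ΔP/P ≈ -D_mod · Δy = -4.91575 × (-0.016) = +0.078652 = +7.8652%.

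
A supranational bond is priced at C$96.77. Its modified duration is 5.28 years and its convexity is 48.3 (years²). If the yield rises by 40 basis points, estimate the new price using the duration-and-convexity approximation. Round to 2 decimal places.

Duration effect: -D_mod·Δy = -5.28 × (+0.004) = -0.021120
Convexity effect: ½·C·(Δy)² = 0.5 × 48.3 × (0.004)² = +0.0003864
ΔP/P ≈ -0.021120 + 0.0003864 = -0.0207336
New price ≈ 96.77 × (1 - 0.0207336) = 94.763609528.

C$94.76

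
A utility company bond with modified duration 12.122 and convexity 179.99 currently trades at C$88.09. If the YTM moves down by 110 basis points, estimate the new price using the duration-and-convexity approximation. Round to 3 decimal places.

C$100.795

Duration effect: -D_mod·Δy = -12.122 × (-0.011) = +0.133342
Convexity effect: ½·C·(Δy)² = 0.5 × 179.99 × (-0.011)² = +0.010889395
ΔP/P ≈ +0.133342 + 0.010889395 = +0.144231395
New price ≈ 88.09 × (1 + 0.144231395) = 100.79534358555.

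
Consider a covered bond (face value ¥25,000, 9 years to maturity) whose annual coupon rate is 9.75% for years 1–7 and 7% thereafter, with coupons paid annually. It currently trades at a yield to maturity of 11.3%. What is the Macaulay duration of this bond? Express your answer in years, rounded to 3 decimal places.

6.203 years

Periodic yield y = 0.113. Discount each cash flow and weight by its year:
  t   CF        PV=CF/(1+0.113)^t    t·PV
  1     2,437.50     2,190.0270     2,190.0270
  2     2,437.50     1,967.6792     3,935.3584
  3     2,437.50     1,767.9058     5,303.7175
  4     2,437.50     1,588.4150     6,353.6598
  5     2,437.50     1,427.1473     7,135.7365
  6     2,437.50     1,282.2527     7,693.5165
  7     2,437.50     1,152.0690     8,064.4827
  8     1,750.00       743.1504     5,945.2034
  9    26,750.00    10,206.2760    91,856.4838
  Σ                 22,324.9224   138,478.1856
Price P = Σ PV = 22,324.9224.
Macaulay duration = Σ(t·PV) / P = 138,478.1856 / 22,324.9224 = 6.20285 years.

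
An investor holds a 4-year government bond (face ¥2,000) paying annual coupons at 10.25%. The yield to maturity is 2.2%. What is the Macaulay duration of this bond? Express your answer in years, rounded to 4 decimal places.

Periodic yield y = 0.022. Discount each cash flow and weight by its year:
  t   CF        PV=CF/(1+0.022)^t    t·PV
  1       205.00       200.5871       200.5871
  2       205.00       196.2692       392.5383
  3       205.00       192.0442       576.1326
  4     2,205.00     2,021.1801     8,084.7203
  Σ                  2,610.0805     9,253.9783
Price P = Σ PV = 2,610.0805.
Macaulay duration = Σ(t·PV) / P = 9,253.9783 / 2,610.0805 = 3.54548 years.

3.5455 years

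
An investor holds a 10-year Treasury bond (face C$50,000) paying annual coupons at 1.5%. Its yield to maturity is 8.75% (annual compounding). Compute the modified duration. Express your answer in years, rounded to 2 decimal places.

Periodic yield y = 0.0875. First find Macaulay duration:
  t   CF        PV=CF/(1+0.0875)^t    t·PV
  1       750.00       689.6552       689.6552
  2       750.00       634.1657     1,268.3314
  3       750.00       583.1409     1,749.4226
  4       750.00       536.2215     2,144.8859
  5       750.00       493.0772     2,465.3861
  6       750.00       453.4043     2,720.4260
  7       750.00       416.9235     2,918.4647
  8       750.00       383.3780     3,067.0237
  9       750.00       352.5315     3,172.7831
  10   50,750.00    21,935.2905   219,352.9050
  Σ                 26,477.7882   239,549.2835
P = 26,477.7882; Macaulay duration = 239,549.2835 / 26,477.7882 = 9.04718 years.
Modified duration = D_Mac / (1 + y) = 9.04718 / 1.0875 = 8.31924 years.

8.32 years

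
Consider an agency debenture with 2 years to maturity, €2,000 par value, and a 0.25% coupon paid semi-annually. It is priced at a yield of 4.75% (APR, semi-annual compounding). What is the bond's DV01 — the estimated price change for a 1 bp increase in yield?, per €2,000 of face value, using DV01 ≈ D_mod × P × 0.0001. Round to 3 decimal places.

€0.357

Periodic yield y = 0.02375.
  t   CF        PV=CF/(1+0.02375)^t    t·PV
  1         2.50         2.4420         2.4420
  2         2.50         2.3854         4.7707
  3         2.50         2.3300         6.9900
  4     2,002.50     1,823.0428     7,292.1712
  Σ                  1,830.2002     7,306.3740
P = 1,830.2002; D_Mac = 3.99212 half-year periods = 1.99606 yrs; D_mod = 1.94975 yrs.
DV01 ≈ 1.94975 × 1,830.2002 × 0.0001 = 0.356844.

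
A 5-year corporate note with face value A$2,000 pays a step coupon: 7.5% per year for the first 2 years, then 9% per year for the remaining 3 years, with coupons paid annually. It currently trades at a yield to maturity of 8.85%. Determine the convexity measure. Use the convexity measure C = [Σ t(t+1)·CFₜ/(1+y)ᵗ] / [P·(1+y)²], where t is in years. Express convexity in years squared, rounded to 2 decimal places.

20.71

With y = 0.0885:
  t   CF        PV=CF/(1+0.0885)^t    t·PV        t(t+1)·PV
  1       150.00       137.8043       137.8043         275.6086
  2       150.00       126.6002       253.2004         759.6012
  3       180.00       139.5684       418.7053       1,674.8212
  4       180.00       128.2209       512.8835       2,564.4177
  5     2,180.00     1,426.6398     7,133.1989      42,799.1931
  Σ                  1,958.8336     8,455.7924      48,073.6419
P = 1,958.8336.
Convexity = Σ t(t+1)·PV / [P·(1+y)²] = 48,073.6419 / (1,958.8336 × 1.184832) = 20.71346.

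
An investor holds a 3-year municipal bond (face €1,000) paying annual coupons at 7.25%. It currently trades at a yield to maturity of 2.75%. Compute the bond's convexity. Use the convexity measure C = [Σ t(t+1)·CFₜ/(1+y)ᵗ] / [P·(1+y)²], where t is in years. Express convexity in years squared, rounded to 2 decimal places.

With y = 0.0275:
  t   CF        PV=CF/(1+0.0275)^t    t·PV        t(t+1)·PV
  1        72.50        70.5596        70.5596         141.1192
  2        72.50        68.6712       137.3423         412.0269
  3     1,072.50       988.6710     2,966.0131      11,864.0524
  Σ                  1,127.9018     3,173.9150      12,417.1985
P = 1,127.9018.
Convexity = Σ t(t+1)·PV / [P·(1+y)²] = 12,417.1985 / (1,127.9018 × 1.055756) = 10.42770.

10.43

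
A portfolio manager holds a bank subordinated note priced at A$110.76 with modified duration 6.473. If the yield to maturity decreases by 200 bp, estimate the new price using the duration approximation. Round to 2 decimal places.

A$125.10

Duration approximation: ΔP/P ≈ -D_mod · Δy = -6.473 × (-0.02) = +0.129460.
New price ≈ 110.76 × (1 + 0.129460) = 125.0989896.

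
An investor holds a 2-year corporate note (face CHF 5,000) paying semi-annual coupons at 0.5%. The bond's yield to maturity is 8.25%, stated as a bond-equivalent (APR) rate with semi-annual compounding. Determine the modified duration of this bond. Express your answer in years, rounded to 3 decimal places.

1.913 years

Periodic yield y = 0.04125. First find Macaulay duration:
  t   CF        PV=CF/(1+0.04125)^t    t·PV
  1        12.50        12.0048        12.0048
  2        12.50        11.5292        23.0584
  3        12.50        11.0725        33.2174
  4     5,012.50     4,264.1682    17,056.6728
  Σ                  4,298.7747    17,124.9535
P = 4,298.7747; Macaulay duration = 17,124.9535 / 4,298.7747 = 3.98368 half-year periods = 1.99184 years.
Modified duration = D_Mac / (1 + y) = 1.99184 / 1.04125 = 1.91293 years.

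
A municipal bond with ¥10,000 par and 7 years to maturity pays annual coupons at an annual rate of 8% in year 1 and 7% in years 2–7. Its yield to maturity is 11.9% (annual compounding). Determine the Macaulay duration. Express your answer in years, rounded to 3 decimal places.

Periodic yield y = 0.119. Discount each cash flow and weight by its year:
  t   CF        PV=CF/(1+0.119)^t    t·PV
  1       800.00       714.9240       714.9240
  2       700.00       559.0335     1,118.0671
  3       700.00       499.5831     1,498.7494
  4       700.00       446.4550     1,785.8200
  5       700.00       398.9768     1,994.8838
  6       700.00       356.5476     2,139.2856
  7    10,700.00     4,870.4958    34,093.4705
  Σ                  7,846.0159    43,345.2005
Price P = Σ PV = 7,846.0159.
Macaulay duration = Σ(t·PV) / P = 43,345.2005 / 7,846.0159 = 5.52449 years.

5.524 years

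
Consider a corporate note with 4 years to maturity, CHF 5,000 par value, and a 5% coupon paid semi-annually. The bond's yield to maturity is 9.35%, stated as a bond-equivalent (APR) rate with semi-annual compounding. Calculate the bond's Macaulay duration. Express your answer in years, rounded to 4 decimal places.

3.6430 years

Periodic yield y = 0.04675. Discount each cash flow and weight by its period:
  t   CF        PV=CF/(1+0.04675)^t    t·PV
  1       125.00       119.4172       119.4172
  2       125.00       114.0838       228.1677
  3       125.00       108.9886       326.9658
  4       125.00       104.1210       416.4838
  5       125.00        99.4707       497.3535
  6       125.00        95.0281       570.1688
  7       125.00        90.7840       635.4879
  8     5,125.00     3,555.9047    28,447.2376
  Σ                  4,287.7981    31,241.2823
Price P = Σ PV = 4,287.7981.
Macaulay duration = Σ(t·PV) / P = 31,241.2823 / 4,287.7981 = 7.28609 half-year periods.
In years: 7.28609 / 2 = 3.64304 years.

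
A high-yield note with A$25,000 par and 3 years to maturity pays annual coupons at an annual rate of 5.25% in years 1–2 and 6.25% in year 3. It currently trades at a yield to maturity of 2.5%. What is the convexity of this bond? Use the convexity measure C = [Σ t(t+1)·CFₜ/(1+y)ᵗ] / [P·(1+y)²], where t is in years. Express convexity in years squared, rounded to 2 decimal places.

With y = 0.025:
  t   CF        PV=CF/(1+0.025)^t    t·PV        t(t+1)·PV
  1     1,312.50     1,280.4878     1,280.4878       2,560.9756
  2     1,312.50     1,249.2564     2,498.5128       7,495.5384
  3    26,562.50    24,665.9219    73,997.7656     295,991.0622
  Σ                 27,195.6661    77,776.7662     306,047.5762
P = 27,195.6661.
Convexity = Σ t(t+1)·PV / [P·(1+y)²] = 306,047.5762 / (27,195.6661 × 1.050625) = 10.71128.

10.71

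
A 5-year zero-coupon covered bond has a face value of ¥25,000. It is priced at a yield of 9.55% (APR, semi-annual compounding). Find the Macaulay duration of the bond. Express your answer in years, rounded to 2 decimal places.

5.00 years

A zero-coupon bond has a single cash flow at maturity, so its Macaulay duration equals its maturity: 5 years.
(Equivalently: 10 semi-annual periods ÷ 2 = 5 years.)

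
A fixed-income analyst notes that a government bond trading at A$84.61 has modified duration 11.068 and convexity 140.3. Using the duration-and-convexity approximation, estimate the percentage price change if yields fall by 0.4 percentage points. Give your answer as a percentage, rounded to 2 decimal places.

Duration effect: -D_mod·Δy = -11.068 × (-0.004) = +0.044272
Convexity effect: ½·C·(Δy)² = 0.5 × 140.3 × (-0.004)² = +0.0011224
ΔP/P ≈ +0.044272 + 0.0011224 = +0.0453944
= +4.53944%.

+4.54%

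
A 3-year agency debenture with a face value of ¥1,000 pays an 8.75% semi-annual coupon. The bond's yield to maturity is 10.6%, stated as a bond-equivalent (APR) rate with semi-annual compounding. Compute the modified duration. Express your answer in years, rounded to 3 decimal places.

2.559 years

Periodic yield y = 0.053. First find Macaulay duration:
  t   CF        PV=CF/(1+0.053)^t    t·PV
  1        43.75        41.5480        41.5480
  2        43.75        39.4568        78.9135
  3        43.75        37.4708       112.4124
  4        43.75        35.5848       142.3392
  5        43.75        33.7937       168.9687
  6     1,043.75       765.6429     4,593.8574
  Σ                    953.4969     5,138.0392
P = 953.4969; Macaulay duration = 5,138.0392 / 953.4969 = 5.38863 half-year periods = 2.69431 years.
Modified duration = D_Mac / (1 + y) = 2.69431 / 1.053 = 2.55870 years.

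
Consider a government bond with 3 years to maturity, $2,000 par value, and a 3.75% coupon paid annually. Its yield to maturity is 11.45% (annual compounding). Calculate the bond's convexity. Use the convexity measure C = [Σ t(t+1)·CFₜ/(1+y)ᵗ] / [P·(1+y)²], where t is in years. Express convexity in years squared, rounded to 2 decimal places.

With y = 0.1145:
  t   CF        PV=CF/(1+0.1145)^t    t·PV        t(t+1)·PV
  1        75.00        67.2948        67.2948         134.5895
  2        75.00        60.3811       120.7622         362.2867
  3     2,075.00     1,498.9180     4,496.7541      17,987.0163
  Σ                  1,626.5939     4,684.8111      18,483.8925
P = 1,626.5939.
Convexity = Σ t(t+1)·PV / [P·(1+y)²] = 18,483.8925 / (1,626.5939 × 1.242110) = 9.14859.

9.15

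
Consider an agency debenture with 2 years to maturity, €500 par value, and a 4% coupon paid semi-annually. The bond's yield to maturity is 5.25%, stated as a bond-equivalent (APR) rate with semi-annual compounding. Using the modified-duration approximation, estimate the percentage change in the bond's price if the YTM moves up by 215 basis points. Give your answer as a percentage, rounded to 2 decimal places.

-4.07%

Periodic yield y = 0.02625. Modified duration first:
  t   CF        PV=CF/(1+0.02625)^t    t·PV
  1        10.00         9.7442         9.7442
  2        10.00         9.4950        18.9899
  3        10.00         9.2521        27.7563
  4       510.00       459.7879     1,839.1514
  Σ                    488.2791     1,895.6419
P = 488.2791; D_Mac = 3.88229 half-year periods = 1.94115 yrs; D_mod = 1.94115/(1+0.02625) = 1.89149 yrs.
ΔP/P ≈ -D_mod · Δy = -1.89149 × (+0.0215) = -0.040667 = -4.0667%.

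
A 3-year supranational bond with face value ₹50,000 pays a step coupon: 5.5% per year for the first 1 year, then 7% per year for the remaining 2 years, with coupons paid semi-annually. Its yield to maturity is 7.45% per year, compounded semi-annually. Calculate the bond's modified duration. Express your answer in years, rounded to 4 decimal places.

2.6851 years

Periodic yield y = 0.03725. First find Macaulay duration:
  t   CF        PV=CF/(1+0.03725)^t    t·PV
  1     1,375.00     1,325.6206     1,325.6206
  2     1,375.00     1,278.0146     2,556.0292
  3     1,750.00     1,568.1504     4,704.4513
  4     1,750.00     1,511.8346     6,047.3383
  5     1,750.00     1,457.5412     7,287.7059
  6    51,750.00    41,553.6993   249,322.1960
  Σ                 48,694.8607   271,243.3413
P = 48,694.8607; Macaulay duration = 271,243.3413 / 48,694.8607 = 5.57027 half-year periods = 2.78513 years.
Modified duration = D_Mac / (1 + y) = 2.78513 / 1.03725 = 2.68511 years.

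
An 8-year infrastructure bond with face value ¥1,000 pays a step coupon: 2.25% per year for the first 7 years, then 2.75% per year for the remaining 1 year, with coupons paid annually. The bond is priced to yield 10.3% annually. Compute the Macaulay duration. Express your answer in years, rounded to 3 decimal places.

Periodic yield y = 0.103. Discount each cash flow and weight by its year:
  t   CF        PV=CF/(1+0.103)^t    t·PV
  1        22.50        20.3989        20.3989
  2        22.50        18.4940        36.9881
  3        22.50        16.7670        50.3011
  4        22.50        15.2013        60.8052
  5        22.50        13.7818        68.9088
  6        22.50        12.4948        74.9688
  7        22.50        11.3280        79.2961
  8     1,027.50       469.0053     3,752.0422
  Σ                    577.4711     4,143.7092
Price P = Σ PV = 577.4711.
Macaulay duration = Σ(t·PV) / P = 4,143.7092 / 577.4711 = 7.17561 years.

7.176 years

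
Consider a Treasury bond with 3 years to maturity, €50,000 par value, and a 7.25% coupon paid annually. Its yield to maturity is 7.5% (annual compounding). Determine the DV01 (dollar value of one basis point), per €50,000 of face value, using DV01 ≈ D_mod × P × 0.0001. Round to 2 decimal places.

€12.94

Periodic yield y = 0.075.
  t   CF        PV=CF/(1+0.075)^t    t·PV
  1     3,625.00     3,372.0930     3,372.0930
  2     3,625.00     3,136.8307     6,273.6614
  3    53,625.00    43,166.0105   129,498.0316
  Σ                 49,674.9343   139,143.7861
P = 49,674.9343; D_Mac = 2.80109 yrs; D_mod = 2.60566 yrs.
DV01 ≈ 2.60566 × 49,674.9343 × 0.0001 = 12.943608.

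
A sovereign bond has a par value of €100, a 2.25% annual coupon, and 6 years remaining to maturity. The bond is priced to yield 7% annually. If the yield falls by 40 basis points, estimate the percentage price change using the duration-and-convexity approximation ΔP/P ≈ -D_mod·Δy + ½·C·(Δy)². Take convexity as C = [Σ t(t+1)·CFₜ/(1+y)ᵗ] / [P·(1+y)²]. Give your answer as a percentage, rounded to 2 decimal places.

With y = 0.07:
  t   CF        PV=CF/(1+0.07)^t    t·PV        t(t+1)·PV
  1         2.25         2.1028         2.1028           4.2056
  2         2.25         1.9652         3.9305          11.7914
  3         2.25         1.8367         5.5100          22.0400
  4         2.25         1.7165         6.8661          34.3303
  5         2.25         1.6042         8.0211          48.1266
  6       102.25        68.1335       408.8010       2,861.6067
  Σ                     77.3589       435.2314       2,982.1006
P = 77.3589; D_Mac = 5.62613 yrs; D_mod = 5.25806 yrs; C = 33.67009.
Duration effect: -5.25806 × (-0.004) = +0.021032
Convexity effect: 0.5 × 33.67009 × (-0.004)² = +0.0002694
ΔP/P ≈ +0.021032 + 0.0002694 = +0.021302 = +2.1302%.

+2.13%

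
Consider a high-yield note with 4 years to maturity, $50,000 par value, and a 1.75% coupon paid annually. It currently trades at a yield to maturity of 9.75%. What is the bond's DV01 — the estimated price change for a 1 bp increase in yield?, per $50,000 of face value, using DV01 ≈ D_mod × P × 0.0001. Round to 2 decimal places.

Periodic yield y = 0.0975.
  t   CF        PV=CF/(1+0.0975)^t    t·PV
  1       875.00       797.2665       797.2665
  2       875.00       726.4387     1,452.8775
  3       875.00       661.9032     1,985.7095
  4    50,875.00    35,066.0063   140,264.0252
  Σ                 37,251.6147   144,499.8788
P = 37,251.6147; D_Mac = 3.87902 yrs; D_mod = 3.53442 yrs.
DV01 ≈ 3.53442 × 37,251.6147 × 0.0001 = 13.166276.

$13.17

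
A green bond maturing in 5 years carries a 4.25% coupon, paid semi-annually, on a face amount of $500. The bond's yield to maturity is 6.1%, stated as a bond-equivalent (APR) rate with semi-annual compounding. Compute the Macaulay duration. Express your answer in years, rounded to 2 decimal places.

4.53 years

Periodic yield y = 0.0305. Discount each cash flow and weight by its period:
  t   CF        PV=CF/(1+0.0305)^t    t·PV
  1       10.625        10.3105        10.3105
  2       10.625        10.0054        20.0107
  3       10.625         9.7092        29.1277
  4       10.625         9.4219        37.6875
  5       10.625         9.1430        45.7150
  6       10.625         8.8724        53.2344
  7       10.625         8.6098        60.2686
  8       10.625         8.3550        66.8398
  9       10.625         8.1077        72.9692
  10     510.625       378.1134     3,781.1344
  Σ                    460.6483     4,177.2978
Price P = Σ PV = 460.6483.
Macaulay duration = Σ(t·PV) / P = 4,177.2978 / 460.6483 = 9.06830 half-year periods.
In years: 9.06830 / 2 = 4.53415 years.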